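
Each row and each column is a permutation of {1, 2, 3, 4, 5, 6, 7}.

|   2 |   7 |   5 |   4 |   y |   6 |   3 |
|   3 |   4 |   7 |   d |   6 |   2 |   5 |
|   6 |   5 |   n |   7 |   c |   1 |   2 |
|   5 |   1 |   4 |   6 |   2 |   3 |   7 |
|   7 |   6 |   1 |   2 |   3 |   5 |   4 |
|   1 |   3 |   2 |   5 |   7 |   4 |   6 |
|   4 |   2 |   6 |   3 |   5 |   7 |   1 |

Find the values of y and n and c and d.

y = 1, n = 3, c = 4, d = 1

For row 2, column 4: row 2 already has {2, 3, 4, 5, 6, 7}; that leaves 1.
For row 1, column 5: row 1 already has {2, 3, 4, 5, 6, 7}; that leaves 1.
For row 3, column 5: column 5 already has {1, 2, 3, 5, 6, 7}; that leaves 4.
At (row 3, col 3): row 3 already has {1, 2, 4, 5, 6, 7}, so the value is 3.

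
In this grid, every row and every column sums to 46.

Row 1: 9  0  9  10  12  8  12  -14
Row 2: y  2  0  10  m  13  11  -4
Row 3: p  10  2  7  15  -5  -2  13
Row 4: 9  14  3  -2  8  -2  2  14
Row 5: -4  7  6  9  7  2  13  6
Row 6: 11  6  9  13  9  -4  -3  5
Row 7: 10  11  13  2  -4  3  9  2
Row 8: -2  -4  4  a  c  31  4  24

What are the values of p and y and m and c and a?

Row 3 has 10 + 2 + 7 + 15 − 5 − 2 + 13 = 40; the blank must be 46 − 40 = 6.
Column 4 has 10 + 10 + 7 − 2 + 9 + 13 + 2 = 49; the blank must be 46 − 49 = -3.
Row 8 has -2 − 4 + 4 − 3 + 31 + 4 + 24 = 54; the blank must be 46 − 54 = -8.
Column 5 has 12 + 15 + 8 + 7 + 9 − 4 − 8 = 39; the blank must be 46 − 39 = 7.
Row 2 has 2 + 0 + 10 + 7 + 13 + 11 − 4 = 39; the blank must be 46 − 39 = 7.

p = 6, y = 7, m = 7, c = -8, a = -3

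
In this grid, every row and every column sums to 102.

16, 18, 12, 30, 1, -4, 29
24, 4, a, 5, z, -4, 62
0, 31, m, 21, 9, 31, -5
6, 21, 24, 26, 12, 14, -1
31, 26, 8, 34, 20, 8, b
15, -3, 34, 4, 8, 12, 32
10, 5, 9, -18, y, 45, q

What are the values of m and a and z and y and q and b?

m = 15, a = 0, z = 11, y = 41, q = 10, b = -25

The known cells in row 5 total 127, leaving 102 − 127 = -25 for the blank.
The known cells in row 3 total 87, leaving 102 − 87 = 15 for the blank.
The known cells in column 3 total 102, leaving 102 − 102 = 0 for the blank.
The known cells in row 2 total 91, leaving 102 − 91 = 11 for the blank.
The known cells in column 5 total 61, leaving 102 − 61 = 41 for the blank.
The known cells in row 7 total 92, leaving 102 − 92 = 10 for the blank.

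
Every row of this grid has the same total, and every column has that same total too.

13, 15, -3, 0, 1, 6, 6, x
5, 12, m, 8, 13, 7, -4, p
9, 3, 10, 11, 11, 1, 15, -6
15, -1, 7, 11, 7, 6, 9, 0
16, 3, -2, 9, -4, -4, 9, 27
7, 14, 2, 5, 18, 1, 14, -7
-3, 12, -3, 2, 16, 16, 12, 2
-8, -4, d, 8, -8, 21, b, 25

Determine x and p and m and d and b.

Rows 3 and 4 both sum to 54, so that's the common total.
Row 1: 13 + 15 − 3 + 0 + 1 + 6 + 6 = 38, so its missing entry is 54 − 38 = 16.
Column 8: 16 − 6 + 0 + 27 − 7 + 2 + 25 = 57, so its missing entry is 54 − 57 = -3.
Row 2: 5 + 12 + 8 + 13 + 7 − 4 − 3 = 38, so its missing entry is 54 − 38 = 16.
Column 7: 6 − 4 + 15 + 9 + 9 + 14 + 12 = 61, so its missing entry is 54 − 61 = -7.
Row 8: -8 − 4 + 8 − 8 + 21 − 7 + 25 = 27, so its missing entry is 54 − 27 = 27.

x = 16, p = -3, m = 16, d = 27, b = -7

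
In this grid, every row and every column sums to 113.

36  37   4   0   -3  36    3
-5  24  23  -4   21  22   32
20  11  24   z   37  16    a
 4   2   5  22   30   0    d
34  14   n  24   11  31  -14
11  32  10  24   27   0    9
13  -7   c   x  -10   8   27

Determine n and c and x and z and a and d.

n = 13, c = 34, x = 48, z = -1, a = 6, d = 50

The known cells in row 5 total 100, leaving 113 − 100 = 13 for the blank.
The known cells in column 3 total 79, leaving 113 − 79 = 34 for the blank.
The known cells in row 4 total 63, leaving 113 − 63 = 50 for the blank.
The known cells in column 7 total 107, leaving 113 − 107 = 6 for the blank.
The known cells in row 3 total 114, leaving 113 − 114 = -1 for the blank.
The known cells in row 7 total 65, leaving 113 − 65 = 48 for the blank.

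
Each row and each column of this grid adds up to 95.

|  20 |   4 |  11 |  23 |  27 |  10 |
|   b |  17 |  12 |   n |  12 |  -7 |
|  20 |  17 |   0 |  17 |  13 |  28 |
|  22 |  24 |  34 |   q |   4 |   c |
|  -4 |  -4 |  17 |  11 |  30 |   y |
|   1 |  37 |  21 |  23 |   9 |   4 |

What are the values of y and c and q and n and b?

y = 45, c = 15, q = -4, n = 25, b = 36

Row 5: -4 − 4 + 17 + 11 + 30 = 50, so its missing entry is 95 − 50 = 45.
Column 1: 20 + 20 + 22 − 4 + 1 = 59, so its missing entry is 95 − 59 = 36.
Row 2: 36 + 17 + 12 + 12 − 7 = 70, so its missing entry is 95 − 70 = 25.
Column 4: 23 + 25 + 17 + 11 + 23 = 99, so its missing entry is 95 − 99 = -4.
Row 4: 22 + 24 + 34 − 4 + 4 = 80, so its missing entry is 95 − 80 = 15.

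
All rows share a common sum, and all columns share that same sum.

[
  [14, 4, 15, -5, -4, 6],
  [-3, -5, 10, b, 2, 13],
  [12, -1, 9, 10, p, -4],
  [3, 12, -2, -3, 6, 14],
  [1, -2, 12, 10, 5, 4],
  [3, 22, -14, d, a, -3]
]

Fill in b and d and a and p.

Rows 1 and 4 both sum to 30, so that's the common total.
The known cells in row 2 total 17, leaving 30 − 17 = 13 for the blank.
The known cells in column 4 total 25, leaving 30 − 25 = 5 for the blank.
The known cells in row 6 total 13, leaving 30 − 13 = 17 for the blank.
The known cells in row 3 total 26, leaving 30 − 26 = 4 for the blank.

b = 13, d = 5, a = 17, p = 4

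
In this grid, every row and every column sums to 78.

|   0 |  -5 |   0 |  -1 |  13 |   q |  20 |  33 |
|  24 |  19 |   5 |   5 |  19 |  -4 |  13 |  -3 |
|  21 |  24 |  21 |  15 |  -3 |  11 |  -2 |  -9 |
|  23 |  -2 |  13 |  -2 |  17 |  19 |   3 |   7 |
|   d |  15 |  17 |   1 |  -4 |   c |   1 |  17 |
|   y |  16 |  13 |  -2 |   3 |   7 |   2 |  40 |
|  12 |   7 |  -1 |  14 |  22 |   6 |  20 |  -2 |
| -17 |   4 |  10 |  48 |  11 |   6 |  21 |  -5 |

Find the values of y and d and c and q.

y = -1, d = 16, c = 15, q = 18

The known cells in row 6 total 79, leaving 78 − 79 = -1 for the blank.
The known cells in column 1 total 62, leaving 78 − 62 = 16 for the blank.
The known cells in row 5 total 63, leaving 78 − 63 = 15 for the blank.
The known cells in row 1 total 60, leaving 78 − 60 = 18 for the blank.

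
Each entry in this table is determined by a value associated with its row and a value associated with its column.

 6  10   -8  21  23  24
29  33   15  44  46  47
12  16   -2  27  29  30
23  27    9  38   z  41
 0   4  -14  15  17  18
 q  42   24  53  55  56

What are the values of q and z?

q = 38, z = 40

The difference between any two rows is the same in every column — this is an addition table with the headers hidden.
Row 6 minus row 1 is 24 − (-8) = 32, so its entry in column 1 is 6 + 32 = 38.
Row 4 minus row 1 is 9 − (-8) = 17, so its entry in column 5 is 23 + 17 = 40.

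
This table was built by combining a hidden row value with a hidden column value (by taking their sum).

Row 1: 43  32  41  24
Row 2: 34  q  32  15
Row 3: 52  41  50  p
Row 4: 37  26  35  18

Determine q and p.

q = 23, p = 33

The difference between any two rows is the same in every column — this is an addition table with the headers hidden.
Row 2 minus row 1 is 34 − 43 = -9, so its entry in column 2 is 32 + (-9) = 23.
Row 3 minus row 1 is 52 − 43 = 9, so its entry in column 4 is 24 + 9 = 33.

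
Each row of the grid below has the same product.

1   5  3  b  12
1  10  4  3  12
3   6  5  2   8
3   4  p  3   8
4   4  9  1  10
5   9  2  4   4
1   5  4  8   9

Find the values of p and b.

p = 5, b = 8

Rows 2 and 5 each multiply to 1440, so every row has product 1440.
Row 4: 3×4×3×8 = 288, so the missing entry is 1440 ÷ 288 = 5.
Row 1: 1×5×3×12 = 180, so the missing entry is 1440 ÷ 180 = 8.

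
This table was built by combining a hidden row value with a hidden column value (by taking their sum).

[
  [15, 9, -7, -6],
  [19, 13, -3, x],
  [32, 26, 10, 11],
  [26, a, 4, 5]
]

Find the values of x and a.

The difference between any two rows is the same in every column — this is an addition table with the headers hidden.
Row 2 minus row 1 is -3 − (-7) = 4, so its entry in column 4 is -6 + 4 = -2.
Row 4 minus row 1 is 4 − (-7) = 11, so its entry in column 2 is 9 + 11 = 20.

x = -2, a = 20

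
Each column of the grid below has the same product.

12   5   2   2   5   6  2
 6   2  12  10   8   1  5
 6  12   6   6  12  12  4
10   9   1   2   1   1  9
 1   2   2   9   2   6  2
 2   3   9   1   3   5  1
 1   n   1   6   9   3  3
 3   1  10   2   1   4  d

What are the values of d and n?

d = 12, n = 4

Columns 1 and 6 each multiply to 25920, so every column has product 25920.
Column 7: 2×5×4×9×2×1×3 = 2160, so the missing entry is 25920 ÷ 2160 = 12.
Column 2: 5×2×12×9×2×3×1 = 6480, so the missing entry is 25920 ÷ 6480 = 4.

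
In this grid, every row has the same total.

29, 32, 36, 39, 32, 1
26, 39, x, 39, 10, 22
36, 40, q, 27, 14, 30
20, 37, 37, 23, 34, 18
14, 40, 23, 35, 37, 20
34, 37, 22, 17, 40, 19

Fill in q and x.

The complete rows each total 169.
Row 3 is missing 169 − 147 = 22 (since 36 + 40 + 27 + 14 + 30 = 147).
Row 2 is missing 169 − 136 = 33 (since 26 + 39 + 39 + 10 + 22 = 136).

q = 22, x = 33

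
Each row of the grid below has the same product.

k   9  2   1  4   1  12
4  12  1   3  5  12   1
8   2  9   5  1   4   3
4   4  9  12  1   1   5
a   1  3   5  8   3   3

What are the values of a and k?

Rows 3 and 4 each multiply to 8640, so every row has product 8640.
Row 5: 1×3×5×8×3×3 = 1080, so the missing entry is 8640 ÷ 1080 = 8.
Row 1: 9×2×1×4×1×12 = 864, so the missing entry is 8640 ÷ 864 = 10.

a = 8, k = 10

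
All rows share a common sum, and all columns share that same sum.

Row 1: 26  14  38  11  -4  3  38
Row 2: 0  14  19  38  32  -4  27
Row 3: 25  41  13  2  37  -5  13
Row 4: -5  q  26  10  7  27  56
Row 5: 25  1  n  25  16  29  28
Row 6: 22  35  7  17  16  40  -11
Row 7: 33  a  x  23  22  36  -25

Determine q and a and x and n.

q = 5, a = 16, x = 21, n = 2

Rows 1 and 2 both sum to 126, so that's the common total.
Row 4: -5 + 26 + 10 + 7 + 27 + 56 = 121, so its missing entry is 126 − 121 = 5.
Column 2: 14 + 14 + 41 + 5 + 1 + 35 = 110, so its missing entry is 126 − 110 = 16.
Row 7: 33 + 16 + 23 + 22 + 36 − 25 = 105, so its missing entry is 126 − 105 = 21.
Row 5: 25 + 1 + 25 + 16 + 29 + 28 = 124, so its missing entry is 126 − 124 = 2.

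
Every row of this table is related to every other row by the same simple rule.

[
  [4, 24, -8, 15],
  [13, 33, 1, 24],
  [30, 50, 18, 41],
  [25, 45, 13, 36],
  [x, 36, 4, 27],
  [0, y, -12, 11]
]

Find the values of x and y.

The difference between any two rows is the same in every column — this is an addition table with the headers hidden.
Row 5 minus row 1 is 27 − 15 = 12, so its entry in column 1 is 4 + 12 = 16.
Row 6 minus row 1 is 11 − 15 = -4, so its entry in column 2 is 24 + (-4) = 20.

x = 16, y = 20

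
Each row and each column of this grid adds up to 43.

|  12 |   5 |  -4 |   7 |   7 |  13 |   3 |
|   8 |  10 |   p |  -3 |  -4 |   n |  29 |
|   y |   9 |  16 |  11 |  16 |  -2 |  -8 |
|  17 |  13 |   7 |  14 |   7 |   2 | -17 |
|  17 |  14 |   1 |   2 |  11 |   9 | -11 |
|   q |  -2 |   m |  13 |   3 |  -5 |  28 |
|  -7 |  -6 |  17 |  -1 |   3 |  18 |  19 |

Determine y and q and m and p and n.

Column 6: 13 − 2 + 2 + 9 − 5 + 18 = 35, so its missing entry is 43 − 35 = 8.
Row 2: 8 + 10 − 3 − 4 + 8 + 29 = 48, so its missing entry is 43 − 48 = -5.
Row 3: 9 + 16 + 11 + 16 − 2 − 8 = 42, so its missing entry is 43 − 42 = 1.
Column 1: 12 + 8 + 1 + 17 + 17 − 7 = 48, so its missing entry is 43 − 48 = -5.
Row 6: -5 − 2 + 13 + 3 − 5 + 28 = 32, so its missing entry is 43 − 32 = 11.

y = 1, q = -5, m = 11, p = -5, n = 8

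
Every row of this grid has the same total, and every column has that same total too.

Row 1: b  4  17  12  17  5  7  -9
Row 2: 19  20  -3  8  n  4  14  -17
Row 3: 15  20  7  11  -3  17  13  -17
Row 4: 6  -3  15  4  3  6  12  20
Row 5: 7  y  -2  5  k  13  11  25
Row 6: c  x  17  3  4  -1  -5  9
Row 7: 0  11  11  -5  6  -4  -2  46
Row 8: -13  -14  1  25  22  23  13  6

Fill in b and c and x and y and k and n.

Rows 3 and 4 both sum to 63, so that's the common total.
Row 1: 4 + 17 + 12 + 17 + 5 + 7 − 9 = 53, so its missing entry is 63 − 53 = 10.
Row 2: 19 + 20 − 3 + 8 + 4 + 14 − 17 = 45, so its missing entry is 63 − 45 = 18.
Column 5: 17 + 18 − 3 + 3 + 4 + 6 + 22 = 67, so its missing entry is 63 − 67 = -4.
Column 1: 10 + 19 + 15 + 6 + 7 + 0 − 13 = 44, so its missing entry is 63 − 44 = 19.
Row 6: 19 + 17 + 3 + 4 − 1 − 5 + 9 = 46, so its missing entry is 63 − 46 = 17.
Row 5: 7 − 2 + 5 − 4 + 13 + 11 + 25 = 55, so its missing entry is 63 − 55 = 8.

b = 10, c = 19, x = 17, y = 8, k = -4, n = 18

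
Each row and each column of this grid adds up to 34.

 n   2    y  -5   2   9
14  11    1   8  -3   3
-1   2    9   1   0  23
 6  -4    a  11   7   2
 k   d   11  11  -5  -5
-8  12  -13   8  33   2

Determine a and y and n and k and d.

a = 12, y = 14, n = 12, k = 11, d = 11

Row 4: 6 − 4 + 11 + 7 + 2 = 22, so its missing entry is 34 − 22 = 12.
Column 3: 1 + 9 + 12 + 11 − 13 = 20, so its missing entry is 34 − 20 = 14.
Row 1: 2 + 14 − 5 + 2 + 9 = 22, so its missing entry is 34 − 22 = 12.
Column 1: 12 + 14 − 1 + 6 − 8 = 23, so its missing entry is 34 − 23 = 11.
Row 5: 11 + 11 + 11 − 5 − 5 = 23, so its missing entry is 34 − 23 = 11.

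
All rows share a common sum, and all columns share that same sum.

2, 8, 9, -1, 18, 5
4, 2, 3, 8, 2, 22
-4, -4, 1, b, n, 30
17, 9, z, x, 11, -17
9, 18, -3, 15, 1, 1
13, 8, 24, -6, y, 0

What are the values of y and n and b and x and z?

Rows 1 and 2 both sum to 41, so that's the common total.
The known cells in row 6 total 39, leaving 41 − 39 = 2 for the blank.
The known cells in column 5 total 34, leaving 41 − 34 = 7 for the blank.
The known cells in row 3 total 30, leaving 41 − 30 = 11 for the blank.
The known cells in column 4 total 27, leaving 41 − 27 = 14 for the blank.
The known cells in row 4 total 34, leaving 41 − 34 = 7 for the blank.

y = 2, n = 7, b = 11, x = 14, z = 7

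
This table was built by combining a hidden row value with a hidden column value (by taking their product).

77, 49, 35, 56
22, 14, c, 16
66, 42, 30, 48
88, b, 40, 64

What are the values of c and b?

c = 10, b = 56

Each row is a constant multiple of every other row — this is a multiplication table with the headers hidden.
Row 2 is 16/56 = 2/7 times row 1, so its entry in column 3 is 35 × 2/7 = 10.
Row 4 is 64/56 = 8/7 times row 1, so its entry in column 2 is 49 × 8/7 = 56.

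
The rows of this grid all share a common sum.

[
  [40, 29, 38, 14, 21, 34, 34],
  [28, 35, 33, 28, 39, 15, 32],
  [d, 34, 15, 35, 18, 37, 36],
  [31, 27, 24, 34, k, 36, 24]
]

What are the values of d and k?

Rows 1 and 2 both add up to 210, so every row sums to 210.
Row 3: 34 + 15 + 35 + 18 + 37 + 36 = 175, so the missing entry is 210 − 175 = 35.
Row 4: 31 + 27 + 24 + 34 + 36 + 24 = 176, so the missing entry is 210 − 176 = 34.

d = 35, k = 34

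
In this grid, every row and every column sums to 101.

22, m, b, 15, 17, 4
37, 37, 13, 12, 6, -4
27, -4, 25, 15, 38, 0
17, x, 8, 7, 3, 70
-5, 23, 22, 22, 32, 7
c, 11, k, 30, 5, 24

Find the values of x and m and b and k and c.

Row 4 has 17 + 8 + 7 + 3 + 70 = 105; the blank must be 101 − 105 = -4.
Column 2 has 37 − 4 − 4 + 23 + 11 = 63; the blank must be 101 − 63 = 38.
Row 1 has 22 + 38 + 15 + 17 + 4 = 96; the blank must be 101 − 96 = 5.
Column 1 has 22 + 37 + 27 + 17 − 5 = 98; the blank must be 101 − 98 = 3.
Row 6 has 3 + 11 + 30 + 5 + 24 = 73; the blank must be 101 − 73 = 28.

x = -4, m = 38, b = 5, k = 28, c = 3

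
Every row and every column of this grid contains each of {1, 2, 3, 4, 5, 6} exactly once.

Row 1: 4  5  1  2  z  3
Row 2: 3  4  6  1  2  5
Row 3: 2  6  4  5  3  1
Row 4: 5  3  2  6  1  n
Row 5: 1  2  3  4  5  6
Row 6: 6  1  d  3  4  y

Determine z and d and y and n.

z = 6, d = 5, y = 2, n = 4

At (row 1, col 5): row 1 already has {1, 2, 3, 4, 5}, so the value is 6.
At (row 4, col 6): row 4 already has {1, 2, 3, 5, 6}, so the value is 4.
Cell (6,6): column 6 already has {1, 3, 4, 5, 6} → 2.
For row 6, column 3: row 6 already has {1, 2, 3, 4, 6}; that leaves 5.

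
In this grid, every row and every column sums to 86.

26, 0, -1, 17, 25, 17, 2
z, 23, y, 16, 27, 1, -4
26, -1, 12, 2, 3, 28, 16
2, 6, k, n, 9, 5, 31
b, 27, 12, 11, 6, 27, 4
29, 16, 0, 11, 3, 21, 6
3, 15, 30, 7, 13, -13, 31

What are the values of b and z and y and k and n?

Row 5 has 27 + 12 + 11 + 6 + 27 + 4 = 87; the blank must be 86 − 87 = -1.
Column 4 has 17 + 16 + 2 + 11 + 11 + 7 = 64; the blank must be 86 − 64 = 22.
Column 1 has 26 + 26 + 2 − 1 + 29 + 3 = 85; the blank must be 86 − 85 = 1.
Row 2 has 1 + 23 + 16 + 27 + 1 − 4 = 64; the blank must be 86 − 64 = 22.
Row 4 has 2 + 6 + 22 + 9 + 5 + 31 = 75; the blank must be 86 − 75 = 11.

b = -1, z = 1, y = 22, k = 11, n = 22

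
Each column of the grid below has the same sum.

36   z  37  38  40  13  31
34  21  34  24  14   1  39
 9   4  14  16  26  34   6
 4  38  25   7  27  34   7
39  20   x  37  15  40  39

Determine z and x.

Columns 4 and 6 both add up to 122, so every column sums to 122.
Column 2: 21 + 4 + 38 + 20 = 83, so the missing entry is 122 − 83 = 39.
Column 3: 37 + 34 + 14 + 25 = 110, so the missing entry is 122 − 110 = 12.

z = 39, x = 12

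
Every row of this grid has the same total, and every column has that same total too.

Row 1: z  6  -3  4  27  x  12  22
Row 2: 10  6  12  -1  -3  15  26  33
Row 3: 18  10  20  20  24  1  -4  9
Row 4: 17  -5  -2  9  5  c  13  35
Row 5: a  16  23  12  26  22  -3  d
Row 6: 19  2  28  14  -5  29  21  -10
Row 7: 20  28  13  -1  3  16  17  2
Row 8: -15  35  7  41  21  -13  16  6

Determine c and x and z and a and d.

c = 26, x = 2, z = 28, a = 1, d = 1

Rows 2 and 3 both sum to 98, so that's the common total.
The known cells in column 8 total 97, leaving 98 − 97 = 1 for the blank.
The known cells in row 5 total 97, leaving 98 − 97 = 1 for the blank.
The known cells in column 1 total 70, leaving 98 − 70 = 28 for the blank.
The known cells in row 1 total 96, leaving 98 − 96 = 2 for the blank.
The known cells in row 4 total 72, leaving 98 − 72 = 26 for the blank.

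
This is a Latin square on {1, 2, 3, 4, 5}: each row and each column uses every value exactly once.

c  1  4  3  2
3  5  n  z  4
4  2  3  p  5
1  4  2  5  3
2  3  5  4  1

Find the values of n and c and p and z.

For row 3, column 4: row 3 already has {2, 3, 4, 5}; that leaves 1.
Cell (2,3): column 3 already has {2, 3, 4, 5} → 1.
At (row 2, col 4): row 2 already has {1, 3, 4, 5}, so the value is 2.
Cell (1,1): row 1 already has {1, 2, 3, 4} → 5.

n = 1, c = 5, p = 1, z = 2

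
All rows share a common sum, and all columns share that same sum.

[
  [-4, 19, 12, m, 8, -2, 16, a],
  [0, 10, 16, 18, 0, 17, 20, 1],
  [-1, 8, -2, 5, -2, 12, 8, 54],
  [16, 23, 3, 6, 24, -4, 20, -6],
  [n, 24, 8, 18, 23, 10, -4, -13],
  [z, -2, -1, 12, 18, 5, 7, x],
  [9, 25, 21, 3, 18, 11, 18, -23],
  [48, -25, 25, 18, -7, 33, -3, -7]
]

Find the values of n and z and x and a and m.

n = 16, z = -2, x = 45, a = 31, m = 2

Rows 2 and 3 both sum to 82, so that's the common total.
Row 5: 24 + 8 + 18 + 23 + 10 − 4 − 13 = 66, so its missing entry is 82 − 66 = 16.
Column 4: 18 + 5 + 6 + 18 + 12 + 3 + 18 = 80, so its missing entry is 82 − 80 = 2.
Row 1: -4 + 19 + 12 + 2 + 8 − 2 + 16 = 51, so its missing entry is 82 − 51 = 31.
Column 8: 31 + 1 + 54 − 6 − 13 − 23 − 7 = 37, so its missing entry is 82 − 37 = 45.
Row 6: -2 − 1 + 12 + 18 + 5 + 7 + 45 = 84, so its missing entry is 82 − 84 = -2.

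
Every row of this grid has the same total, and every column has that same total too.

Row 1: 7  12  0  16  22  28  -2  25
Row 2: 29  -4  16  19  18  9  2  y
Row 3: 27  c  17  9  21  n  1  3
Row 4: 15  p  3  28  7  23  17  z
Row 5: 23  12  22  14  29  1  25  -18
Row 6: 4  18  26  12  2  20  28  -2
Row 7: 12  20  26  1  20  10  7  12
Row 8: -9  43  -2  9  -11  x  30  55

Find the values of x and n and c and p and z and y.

Rows 1 and 5 both sum to 108, so that's the common total.
Row 2: 29 − 4 + 16 + 19 + 18 + 9 + 2 = 89, so its missing entry is 108 − 89 = 19.
Column 8: 25 + 19 + 3 − 18 − 2 + 12 + 55 = 94, so its missing entry is 108 − 94 = 14.
Row 4: 15 + 3 + 28 + 7 + 23 + 17 + 14 = 107, so its missing entry is 108 − 107 = 1.
Column 2: 12 − 4 + 1 + 12 + 18 + 20 + 43 = 102, so its missing entry is 108 − 102 = 6.
Row 8: -9 + 43 − 2 + 9 − 11 + 30 + 55 = 115, so its missing entry is 108 − 115 = -7.
Row 3: 27 + 6 + 17 + 9 + 21 + 1 + 3 = 84, so its missing entry is 108 − 84 = 24.

x = -7, n = 24, c = 6, p = 1, z = 14, y = 19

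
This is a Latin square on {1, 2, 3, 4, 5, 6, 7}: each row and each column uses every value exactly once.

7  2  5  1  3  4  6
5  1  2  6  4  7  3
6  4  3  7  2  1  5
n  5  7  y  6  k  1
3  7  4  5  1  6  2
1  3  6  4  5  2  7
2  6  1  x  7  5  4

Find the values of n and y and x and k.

For row 7, column 4: row 7 already has {1, 2, 4, 5, 6, 7}; that leaves 3.
For row 4, column 4: column 4 already has {1, 3, 4, 5, 6, 7}; that leaves 2.
For row 4, column 6: column 6 already has {1, 2, 4, 5, 6, 7}; that leaves 3.
Cell (4,1): row 4 already has {1, 2, 3, 5, 6, 7} → 4.

n = 4, y = 2, x = 3, k = 3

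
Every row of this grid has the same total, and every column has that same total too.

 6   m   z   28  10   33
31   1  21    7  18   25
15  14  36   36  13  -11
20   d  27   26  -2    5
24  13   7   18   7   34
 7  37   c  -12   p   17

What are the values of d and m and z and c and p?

d = 27, m = 11, z = 15, c = -3, p = 57

Rows 2 and 3 both sum to 103, so that's the common total.
Row 4: 20 + 27 + 26 − 2 + 5 = 76, so its missing entry is 103 − 76 = 27.
Column 2: 1 + 14 + 27 + 13 + 37 = 92, so its missing entry is 103 − 92 = 11.
Column 5: 10 + 18 + 13 − 2 + 7 = 46, so its missing entry is 103 − 46 = 57.
Row 1: 6 + 11 + 28 + 10 + 33 = 88, so its missing entry is 103 − 88 = 15.
Row 6: 7 + 37 − 12 + 57 + 17 = 106, so its missing entry is 103 − 106 = -3.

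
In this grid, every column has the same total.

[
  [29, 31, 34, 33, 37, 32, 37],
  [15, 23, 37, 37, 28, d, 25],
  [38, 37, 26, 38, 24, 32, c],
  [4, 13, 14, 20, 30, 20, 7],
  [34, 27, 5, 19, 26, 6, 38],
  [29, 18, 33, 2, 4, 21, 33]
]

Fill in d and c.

The complete columns each total 149.
Column 6 is missing 149 − 111 = 38 (since 32 + 32 + 20 + 6 + 21 = 111).
Column 7 is missing 149 − 140 = 9 (since 37 + 25 + 7 + 38 + 33 = 140).

d = 38, c = 9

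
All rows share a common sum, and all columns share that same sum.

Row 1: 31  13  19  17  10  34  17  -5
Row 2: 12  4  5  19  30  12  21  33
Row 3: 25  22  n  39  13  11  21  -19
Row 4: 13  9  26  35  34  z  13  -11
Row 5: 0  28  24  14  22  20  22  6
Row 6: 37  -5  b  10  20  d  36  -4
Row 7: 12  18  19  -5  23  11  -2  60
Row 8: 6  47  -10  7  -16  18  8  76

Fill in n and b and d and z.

Rows 1 and 2 both sum to 136, so that's the common total.
Row 4: 13 + 9 + 26 + 35 + 34 + 13 − 11 = 119, so its missing entry is 136 − 119 = 17.
Column 6: 34 + 12 + 11 + 17 + 20 + 11 + 18 = 123, so its missing entry is 136 − 123 = 13.
Row 6: 37 − 5 + 10 + 20 + 13 + 36 − 4 = 107, so its missing entry is 136 − 107 = 29.
Row 3: 25 + 22 + 39 + 13 + 11 + 21 − 19 = 112, so its missing entry is 136 − 112 = 24.

n = 24, b = 29, d = 13, z = 17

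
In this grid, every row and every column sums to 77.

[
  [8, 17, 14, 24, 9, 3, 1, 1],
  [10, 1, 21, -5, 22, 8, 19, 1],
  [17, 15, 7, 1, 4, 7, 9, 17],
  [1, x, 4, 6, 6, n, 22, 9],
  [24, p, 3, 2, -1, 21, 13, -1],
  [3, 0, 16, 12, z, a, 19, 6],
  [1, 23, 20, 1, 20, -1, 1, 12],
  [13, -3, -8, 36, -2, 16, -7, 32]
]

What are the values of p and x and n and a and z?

The known cells in column 5 total 58, leaving 77 − 58 = 19 for the blank.
The known cells in row 6 total 75, leaving 77 − 75 = 2 for the blank.
The known cells in row 5 total 61, leaving 77 − 61 = 16 for the blank.
The known cells in column 2 total 69, leaving 77 − 69 = 8 for the blank.
The known cells in row 4 total 56, leaving 77 − 56 = 21 for the blank.

p = 16, x = 8, n = 21, a = 2, z = 19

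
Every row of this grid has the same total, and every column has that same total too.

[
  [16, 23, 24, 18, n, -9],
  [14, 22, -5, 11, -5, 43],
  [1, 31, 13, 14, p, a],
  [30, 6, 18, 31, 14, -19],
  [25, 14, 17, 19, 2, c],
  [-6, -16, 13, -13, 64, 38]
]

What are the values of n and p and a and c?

n = 8, p = -3, a = 24, c = 3

Rows 2 and 4 both sum to 80, so that's the common total.
Row 5: 25 + 14 + 17 + 19 + 2 = 77, so its missing entry is 80 − 77 = 3.
Column 6: -9 + 43 − 19 + 3 + 38 = 56, so its missing entry is 80 − 56 = 24.
Row 3: 1 + 31 + 13 + 14 + 24 = 83, so its missing entry is 80 − 83 = -3.
Row 1: 16 + 23 + 24 + 18 − 9 = 72, so its missing entry is 80 − 72 = 8.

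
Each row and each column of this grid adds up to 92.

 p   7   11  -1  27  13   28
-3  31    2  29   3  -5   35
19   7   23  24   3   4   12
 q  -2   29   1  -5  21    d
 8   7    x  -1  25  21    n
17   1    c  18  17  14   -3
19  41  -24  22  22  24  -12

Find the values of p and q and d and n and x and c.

Row 1: 7 + 11 − 1 + 27 + 13 + 28 = 85, so its missing entry is 92 − 85 = 7.
Column 1: 7 − 3 + 19 + 8 + 17 + 19 = 67, so its missing entry is 92 − 67 = 25.
Row 4: 25 − 2 + 29 + 1 − 5 + 21 = 69, so its missing entry is 92 − 69 = 23.
Column 7: 28 + 35 + 12 + 23 − 3 − 12 = 83, so its missing entry is 92 − 83 = 9.
Row 5: 8 + 7 − 1 + 25 + 21 + 9 = 69, so its missing entry is 92 − 69 = 23.
Row 6: 17 + 1 + 18 + 17 + 14 − 3 = 64, so its missing entry is 92 − 64 = 28.

p = 7, q = 25, d = 23, n = 9, x = 23, c = 28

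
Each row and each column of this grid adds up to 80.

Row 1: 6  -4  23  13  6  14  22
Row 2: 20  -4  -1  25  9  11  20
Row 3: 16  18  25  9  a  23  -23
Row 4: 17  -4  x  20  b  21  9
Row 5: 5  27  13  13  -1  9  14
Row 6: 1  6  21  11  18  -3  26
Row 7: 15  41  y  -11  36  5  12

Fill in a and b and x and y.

a = 12, b = 0, x = 17, y = -18

Row 3 has 16 + 18 + 25 + 9 + 23 − 23 = 68; the blank must be 80 − 68 = 12.
Row 7 has 15 + 41 − 11 + 36 + 5 + 12 = 98; the blank must be 80 − 98 = -18.
Column 5 has 6 + 9 + 12 − 1 + 18 + 36 = 80; the blank must be 80 − 80 = 0.
Row 4 has 17 − 4 + 20 + 0 + 21 + 9 = 63; the blank must be 80 − 63 = 17.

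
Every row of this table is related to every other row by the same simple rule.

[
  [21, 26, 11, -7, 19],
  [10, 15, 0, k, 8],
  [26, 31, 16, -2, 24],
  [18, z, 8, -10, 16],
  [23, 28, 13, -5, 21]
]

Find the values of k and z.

The difference between any two rows is the same in every column — this is an addition table with the headers hidden.
Row 2 minus row 1 is 8 − 19 = -11, so its entry in column 4 is -7 + (-11) = -18.
Row 4 minus row 1 is 16 − 19 = -3, so its entry in column 2 is 26 + (-3) = 23.

k = -18, z = 23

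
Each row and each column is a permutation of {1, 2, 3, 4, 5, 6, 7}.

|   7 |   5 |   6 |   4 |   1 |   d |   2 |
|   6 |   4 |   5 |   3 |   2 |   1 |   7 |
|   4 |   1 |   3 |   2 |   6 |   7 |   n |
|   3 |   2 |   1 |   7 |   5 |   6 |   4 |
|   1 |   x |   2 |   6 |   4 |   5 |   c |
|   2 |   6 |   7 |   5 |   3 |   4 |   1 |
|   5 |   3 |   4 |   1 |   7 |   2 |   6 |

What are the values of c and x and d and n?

c = 3, x = 7, d = 3, n = 5

For row 3, column 7: row 3 already has {1, 2, 3, 4, 6, 7}; that leaves 5.
Cell (5,7): column 7 already has {1, 2, 4, 5, 6, 7} → 3.
Cell (5,2): row 5 already has {1, 2, 3, 4, 5, 6} → 7.
For row 1, column 6: row 1 already has {1, 2, 4, 5, 6, 7}; that leaves 3.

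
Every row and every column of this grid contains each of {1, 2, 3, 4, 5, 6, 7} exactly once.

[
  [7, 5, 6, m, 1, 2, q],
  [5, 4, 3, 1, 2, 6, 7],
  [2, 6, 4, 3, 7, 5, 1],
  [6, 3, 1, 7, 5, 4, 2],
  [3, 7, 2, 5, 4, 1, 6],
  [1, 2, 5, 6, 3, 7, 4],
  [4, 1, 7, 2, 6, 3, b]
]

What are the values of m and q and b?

m = 4, q = 3, b = 5

For row 7, column 7: row 7 already has {1, 2, 3, 4, 6, 7}; that leaves 5.
Cell (1,4): column 4 already has {1, 2, 3, 5, 6, 7} → 4.
At (row 1, col 7): row 1 already has {1, 2, 4, 5, 6, 7}, so the value is 3.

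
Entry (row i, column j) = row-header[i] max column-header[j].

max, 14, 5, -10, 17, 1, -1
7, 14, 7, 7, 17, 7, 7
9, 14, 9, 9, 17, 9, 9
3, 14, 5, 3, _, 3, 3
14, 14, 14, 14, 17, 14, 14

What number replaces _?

17

max(3, 17) = 17.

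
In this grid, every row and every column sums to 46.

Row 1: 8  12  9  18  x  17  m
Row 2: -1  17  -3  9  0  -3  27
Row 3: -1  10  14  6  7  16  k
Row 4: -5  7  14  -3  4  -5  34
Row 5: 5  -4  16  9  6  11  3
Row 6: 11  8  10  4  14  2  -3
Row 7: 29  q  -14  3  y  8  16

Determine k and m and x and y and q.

The known cells in column 2 total 50, leaving 46 − 50 = -4 for the blank.
The known cells in row 7 total 38, leaving 46 − 38 = 8 for the blank.
The known cells in column 5 total 39, leaving 46 − 39 = 7 for the blank.
The known cells in row 1 total 71, leaving 46 − 71 = -25 for the blank.
The known cells in row 3 total 52, leaving 46 − 52 = -6 for the blank.

k = -6, m = -25, x = 7, y = 8, q = -4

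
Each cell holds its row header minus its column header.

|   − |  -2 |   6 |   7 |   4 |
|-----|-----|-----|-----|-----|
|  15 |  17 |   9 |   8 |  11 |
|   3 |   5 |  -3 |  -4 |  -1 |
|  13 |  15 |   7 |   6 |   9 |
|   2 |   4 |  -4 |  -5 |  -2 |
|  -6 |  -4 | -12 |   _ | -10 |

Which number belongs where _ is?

-6 − 7 = -13.

-13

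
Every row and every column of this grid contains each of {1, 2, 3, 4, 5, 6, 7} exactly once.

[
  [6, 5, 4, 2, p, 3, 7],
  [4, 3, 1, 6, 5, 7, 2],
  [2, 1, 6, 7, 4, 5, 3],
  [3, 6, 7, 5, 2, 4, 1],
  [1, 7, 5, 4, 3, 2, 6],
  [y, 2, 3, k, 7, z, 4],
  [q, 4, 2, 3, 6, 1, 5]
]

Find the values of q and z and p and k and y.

q = 7, z = 6, p = 1, k = 1, y = 5

At (row 6, col 6): column 6 already has {1, 2, 3, 4, 5, 7}, so the value is 6.
For row 1, column 5: row 1 already has {2, 3, 4, 5, 6, 7}; that leaves 1.
Cell (7,1): row 7 already has {1, 2, 3, 4, 5, 6} → 7.
Cell (6,1): column 1 already has {1, 2, 3, 4, 6, 7} → 5.
For row 6, column 4: row 6 already has {2, 3, 4, 5, 6, 7}; that leaves 1.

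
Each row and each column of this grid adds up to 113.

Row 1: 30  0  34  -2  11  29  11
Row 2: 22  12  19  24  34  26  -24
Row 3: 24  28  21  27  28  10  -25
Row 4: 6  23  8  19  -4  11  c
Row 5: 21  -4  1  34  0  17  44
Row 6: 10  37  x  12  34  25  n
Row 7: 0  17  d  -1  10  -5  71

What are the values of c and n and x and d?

c = 50, n = -14, x = 9, d = 21

Row 7 has 0 + 17 − 1 + 10 − 5 + 71 = 92; the blank must be 113 − 92 = 21.
Column 3 has 34 + 19 + 21 + 8 + 1 + 21 = 104; the blank must be 113 − 104 = 9.
Row 6 has 10 + 37 + 9 + 12 + 34 + 25 = 127; the blank must be 113 − 127 = -14.
Row 4 has 6 + 23 + 8 + 19 − 4 + 11 = 63; the blank must be 113 − 63 = 50.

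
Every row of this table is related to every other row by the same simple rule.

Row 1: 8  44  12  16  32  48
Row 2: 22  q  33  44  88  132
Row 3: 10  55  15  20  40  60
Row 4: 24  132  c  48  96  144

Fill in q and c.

q = 121, c = 36

Each row is a constant multiple of every other row — this is a multiplication table with the headers hidden.
Row 2 is 88/32 = 11/4 times row 1, so its entry in column 2 is 44 × 11/4 = 121.
Row 4 is 96/32 = 3/1 times row 1, so its entry in column 3 is 12 × 3/1 = 36.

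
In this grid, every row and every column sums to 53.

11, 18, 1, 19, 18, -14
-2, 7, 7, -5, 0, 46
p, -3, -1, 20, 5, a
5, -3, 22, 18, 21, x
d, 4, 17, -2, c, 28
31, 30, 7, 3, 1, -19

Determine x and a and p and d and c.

Column 5: 18 + 0 + 5 + 21 + 1 = 45, so its missing entry is 53 − 45 = 8.
Row 5: 4 + 17 − 2 + 8 + 28 = 55, so its missing entry is 53 − 55 = -2.
Column 1: 11 − 2 + 5 − 2 + 31 = 43, so its missing entry is 53 − 43 = 10.
Row 3: 10 − 3 − 1 + 20 + 5 = 31, so its missing entry is 53 − 31 = 22.
Row 4: 5 − 3 + 22 + 18 + 21 = 63, so its missing entry is 53 − 63 = -10.

x = -10, a = 22, p = 10, d = -2, c = 8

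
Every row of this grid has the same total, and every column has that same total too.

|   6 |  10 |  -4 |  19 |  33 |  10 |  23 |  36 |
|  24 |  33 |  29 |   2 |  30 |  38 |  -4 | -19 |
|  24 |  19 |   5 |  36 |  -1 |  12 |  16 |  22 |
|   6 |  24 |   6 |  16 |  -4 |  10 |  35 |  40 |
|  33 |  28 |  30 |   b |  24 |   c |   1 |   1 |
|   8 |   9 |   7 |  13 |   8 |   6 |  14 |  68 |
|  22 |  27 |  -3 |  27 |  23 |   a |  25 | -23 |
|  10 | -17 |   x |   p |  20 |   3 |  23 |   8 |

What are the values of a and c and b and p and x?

a = 35, c = 19, b = -3, p = 23, x = 63

Rows 1 and 2 both sum to 133, so that's the common total.
Row 7 has 22 + 27 − 3 + 27 + 23 + 25 − 23 = 98; the blank must be 133 − 98 = 35.
Column 6 has 10 + 38 + 12 + 10 + 6 + 35 + 3 = 114; the blank must be 133 − 114 = 19.
Row 5 has 33 + 28 + 30 + 24 + 19 + 1 + 1 = 136; the blank must be 133 − 136 = -3.
Column 4 has 19 + 2 + 36 + 16 − 3 + 13 + 27 = 110; the blank must be 133 − 110 = 23.
Row 8 has 10 − 17 + 23 + 20 + 3 + 23 + 8 = 70; the blank must be 133 − 70 = 63.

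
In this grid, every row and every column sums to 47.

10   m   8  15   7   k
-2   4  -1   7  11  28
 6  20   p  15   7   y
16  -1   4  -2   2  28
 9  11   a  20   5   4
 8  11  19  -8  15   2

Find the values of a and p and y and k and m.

a = -2, p = 19, y = -20, k = 5, m = 2

The known cells in column 2 total 45, leaving 47 − 45 = 2 for the blank.
The known cells in row 5 total 49, leaving 47 − 49 = -2 for the blank.
The known cells in row 1 total 42, leaving 47 − 42 = 5 for the blank.
The known cells in column 3 total 28, leaving 47 − 28 = 19 for the blank.
The known cells in row 3 total 67, leaving 47 − 67 = -20 for the blank.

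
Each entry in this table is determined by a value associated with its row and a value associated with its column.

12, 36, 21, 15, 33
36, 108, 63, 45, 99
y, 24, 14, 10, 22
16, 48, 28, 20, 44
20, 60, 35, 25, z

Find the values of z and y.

Each row is a constant multiple of every other row — this is a multiplication table with the headers hidden.
Row 5 is 25/15 = 5/3 times row 1, so its entry in column 5 is 33 × 5/3 = 55.
Row 3 is 10/15 = 2/3 times row 1, so its entry in column 1 is 12 × 2/3 = 8.

z = 55, y = 8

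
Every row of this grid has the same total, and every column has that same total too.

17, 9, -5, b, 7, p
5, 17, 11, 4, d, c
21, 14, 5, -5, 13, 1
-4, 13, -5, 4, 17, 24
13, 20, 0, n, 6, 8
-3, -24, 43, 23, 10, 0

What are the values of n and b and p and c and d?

Rows 3 and 4 both sum to 49, so that's the common total.
Row 5: 13 + 20 + 0 + 6 + 8 = 47, so its missing entry is 49 − 47 = 2.
Column 4: 4 − 5 + 4 + 2 + 23 = 28, so its missing entry is 49 − 28 = 21.
Column 5: 7 + 13 + 17 + 6 + 10 = 53, so its missing entry is 49 − 53 = -4.
Row 2: 5 + 17 + 11 + 4 − 4 = 33, so its missing entry is 49 − 33 = 16.
Row 1: 17 + 9 − 5 + 21 + 7 = 49, so its missing entry is 49 − 49 = 0.

n = 2, b = 21, p = 0, c = 16, d = -4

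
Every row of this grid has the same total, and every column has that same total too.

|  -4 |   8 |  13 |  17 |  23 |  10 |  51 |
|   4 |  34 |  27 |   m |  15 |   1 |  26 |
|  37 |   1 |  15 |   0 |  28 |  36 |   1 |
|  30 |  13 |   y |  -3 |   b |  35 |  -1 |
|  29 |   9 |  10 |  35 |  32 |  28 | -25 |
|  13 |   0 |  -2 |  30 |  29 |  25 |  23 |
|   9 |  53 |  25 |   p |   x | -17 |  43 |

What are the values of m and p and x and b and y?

Rows 1 and 3 both sum to 118, so that's the common total.
Column 3: 13 + 27 + 15 + 10 − 2 + 25 = 88, so its missing entry is 118 − 88 = 30.
Row 4: 30 + 13 + 30 − 3 + 35 − 1 = 104, so its missing entry is 118 − 104 = 14.
Column 5: 23 + 15 + 28 + 14 + 32 + 29 = 141, so its missing entry is 118 − 141 = -23.
Row 7: 9 + 53 + 25 − 23 − 17 + 43 = 90, so its missing entry is 118 − 90 = 28.
Row 2: 4 + 34 + 27 + 15 + 1 + 26 = 107, so its missing entry is 118 − 107 = 11.

m = 11, p = 28, x = -23, b = 14, y = 30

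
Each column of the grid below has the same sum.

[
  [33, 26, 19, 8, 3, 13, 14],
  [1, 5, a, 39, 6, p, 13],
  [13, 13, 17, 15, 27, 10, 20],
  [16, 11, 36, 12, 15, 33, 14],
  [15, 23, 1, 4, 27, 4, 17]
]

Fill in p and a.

p = 18, a = 5

Columns 1 and 2 both add up to 78, so every column sums to 78.
Column 6: 13 + 10 + 33 + 4 = 60, so the missing entry is 78 − 60 = 18.
Column 3: 19 + 17 + 36 + 1 = 73, so the missing entry is 78 − 73 = 5.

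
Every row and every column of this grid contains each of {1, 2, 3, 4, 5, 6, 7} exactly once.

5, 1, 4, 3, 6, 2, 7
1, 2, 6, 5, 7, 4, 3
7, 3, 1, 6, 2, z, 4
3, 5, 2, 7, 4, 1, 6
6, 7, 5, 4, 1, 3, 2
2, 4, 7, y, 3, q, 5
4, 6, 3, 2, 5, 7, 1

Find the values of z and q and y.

Cell (6,4): column 4 already has {2, 3, 4, 5, 6, 7} → 1.
Cell (6,6): row 6 already has {1, 2, 3, 4, 5, 7} → 6.
For row 3, column 6: row 3 already has {1, 2, 3, 4, 6, 7}; that leaves 5.

z = 5, q = 6, y = 1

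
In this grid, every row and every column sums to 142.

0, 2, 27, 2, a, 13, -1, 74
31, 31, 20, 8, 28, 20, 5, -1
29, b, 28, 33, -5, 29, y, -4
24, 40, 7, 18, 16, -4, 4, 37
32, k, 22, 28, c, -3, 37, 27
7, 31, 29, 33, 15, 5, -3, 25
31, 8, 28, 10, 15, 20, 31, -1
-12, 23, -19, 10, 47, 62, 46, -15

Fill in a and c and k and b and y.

a = 25, c = 1, k = -2, b = 9, y = 23

Row 1: 0 + 2 + 27 + 2 + 13 − 1 + 74 = 117, so its missing entry is 142 − 117 = 25.
Column 5: 25 + 28 − 5 + 16 + 15 + 15 + 47 = 141, so its missing entry is 142 − 141 = 1.
Column 7: -1 + 5 + 4 + 37 − 3 + 31 + 46 = 119, so its missing entry is 142 − 119 = 23.
Row 3: 29 + 28 + 33 − 5 + 29 + 23 − 4 = 133, so its missing entry is 142 − 133 = 9.
Row 5: 32 + 22 + 28 + 1 − 3 + 37 + 27 = 144, so its missing entry is 142 − 144 = -2.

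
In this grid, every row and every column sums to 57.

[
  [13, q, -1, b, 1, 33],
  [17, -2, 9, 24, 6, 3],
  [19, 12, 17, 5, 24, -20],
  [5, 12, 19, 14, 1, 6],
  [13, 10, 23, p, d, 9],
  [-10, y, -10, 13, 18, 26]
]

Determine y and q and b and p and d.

The known cells in column 5 total 50, leaving 57 − 50 = 7 for the blank.
The known cells in row 5 total 62, leaving 57 − 62 = -5 for the blank.
The known cells in column 4 total 51, leaving 57 − 51 = 6 for the blank.
The known cells in row 1 total 52, leaving 57 − 52 = 5 for the blank.
The known cells in row 6 total 37, leaving 57 − 37 = 20 for the blank.

y = 20, q = 5, b = 6, p = -5, d = 7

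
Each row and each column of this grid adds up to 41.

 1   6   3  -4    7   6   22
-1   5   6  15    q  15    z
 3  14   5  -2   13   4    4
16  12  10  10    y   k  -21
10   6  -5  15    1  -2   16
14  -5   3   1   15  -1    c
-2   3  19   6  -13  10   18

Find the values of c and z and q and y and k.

The known cells in row 6 total 27, leaving 41 − 27 = 14 for the blank.
The known cells in column 7 total 53, leaving 41 − 53 = -12 for the blank.
The known cells in row 2 total 28, leaving 41 − 28 = 13 for the blank.
The known cells in column 5 total 36, leaving 41 − 36 = 5 for the blank.
The known cells in row 4 total 32, leaving 41 − 32 = 9 for the blank.

c = 14, z = -12, q = 13, y = 5, k = 9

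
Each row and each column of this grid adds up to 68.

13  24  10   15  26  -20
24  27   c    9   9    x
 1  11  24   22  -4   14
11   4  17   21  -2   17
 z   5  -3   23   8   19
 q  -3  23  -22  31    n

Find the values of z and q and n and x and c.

The known cells in column 3 total 71, leaving 68 − 71 = -3 for the blank.
The known cells in row 5 total 52, leaving 68 − 52 = 16 for the blank.
The known cells in row 2 total 66, leaving 68 − 66 = 2 for the blank.
The known cells in column 6 total 32, leaving 68 − 32 = 36 for the blank.
The known cells in row 6 total 65, leaving 68 − 65 = 3 for the blank.

z = 16, q = 3, n = 36, x = 2, c = -3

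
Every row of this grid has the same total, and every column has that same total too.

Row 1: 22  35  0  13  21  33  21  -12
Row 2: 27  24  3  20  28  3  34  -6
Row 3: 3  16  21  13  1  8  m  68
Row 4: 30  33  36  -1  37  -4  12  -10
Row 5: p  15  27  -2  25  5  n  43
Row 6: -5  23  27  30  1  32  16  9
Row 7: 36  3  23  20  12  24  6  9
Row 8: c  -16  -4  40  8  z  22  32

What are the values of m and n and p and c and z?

Rows 1 and 2 both sum to 133, so that's the common total.
Row 3: 3 + 16 + 21 + 13 + 1 + 8 + 68 = 130, so its missing entry is 133 − 130 = 3.
Column 7: 21 + 34 + 3 + 12 + 16 + 6 + 22 = 114, so its missing entry is 133 − 114 = 19.
Row 5: 15 + 27 − 2 + 25 + 5 + 19 + 43 = 132, so its missing entry is 133 − 132 = 1.
Column 1: 22 + 27 + 3 + 30 + 1 − 5 + 36 = 114, so its missing entry is 133 − 114 = 19.
Row 8: 19 − 16 − 4 + 40 + 8 + 22 + 32 = 101, so its missing entry is 133 − 101 = 32.

m = 3, n = 19, p = 1, c = 19, z = 32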